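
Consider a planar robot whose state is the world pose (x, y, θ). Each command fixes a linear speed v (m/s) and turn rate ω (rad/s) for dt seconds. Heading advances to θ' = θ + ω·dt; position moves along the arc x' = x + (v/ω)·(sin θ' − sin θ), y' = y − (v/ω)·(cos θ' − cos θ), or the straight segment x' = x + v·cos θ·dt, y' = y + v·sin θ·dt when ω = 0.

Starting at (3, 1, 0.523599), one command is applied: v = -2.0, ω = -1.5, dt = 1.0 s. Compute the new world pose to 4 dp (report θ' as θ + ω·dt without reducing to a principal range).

(1.2287, 1.4080, -0.9764)

θ' = 0.5236 + -1.5·1.0 = -0.9764
R = v/ω = -2.0/-1.5 = 1.3333
x' = 3 + 1.3333·(sin -0.9764 − sin 0.5236) = 1.2287
y' = 1 − 1.3333·(cos -0.9764 − cos 0.5236) = 1.4080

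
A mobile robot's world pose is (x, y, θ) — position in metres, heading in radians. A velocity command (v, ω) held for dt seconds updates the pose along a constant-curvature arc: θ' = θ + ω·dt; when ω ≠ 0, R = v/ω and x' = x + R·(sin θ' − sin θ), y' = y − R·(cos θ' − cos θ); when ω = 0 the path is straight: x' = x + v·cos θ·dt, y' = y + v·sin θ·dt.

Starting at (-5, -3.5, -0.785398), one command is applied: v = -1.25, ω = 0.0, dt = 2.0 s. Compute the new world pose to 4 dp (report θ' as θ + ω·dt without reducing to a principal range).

θ' = -0.7854 + 0.0·2.0 = -0.7854
ω = 0 → straight: x' = -5 + -1.25·cos(-0.7854)·2.0 = -6.7678
y' = -3.5 + -1.25·sin(-0.7854)·2.0 = -1.7322

(-6.7678, -1.7322, -0.7854)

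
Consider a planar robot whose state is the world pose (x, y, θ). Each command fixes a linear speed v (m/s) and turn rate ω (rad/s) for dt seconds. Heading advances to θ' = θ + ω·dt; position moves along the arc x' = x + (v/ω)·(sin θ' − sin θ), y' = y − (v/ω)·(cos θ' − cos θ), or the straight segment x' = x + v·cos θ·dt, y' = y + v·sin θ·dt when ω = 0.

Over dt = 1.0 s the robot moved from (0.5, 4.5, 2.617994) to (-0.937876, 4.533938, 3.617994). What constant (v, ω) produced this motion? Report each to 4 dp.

v = 1.5000, ω = 1.0000

Δθ = 3.617994 − 2.617994 = 1.000000
ω = Δθ/dt = 1.000000/1.0 = 1.0000
R = Δx/(sin θ' − sin θ) = 1.5000
v = R·ω = 1.5000·1.0000 = 1.5000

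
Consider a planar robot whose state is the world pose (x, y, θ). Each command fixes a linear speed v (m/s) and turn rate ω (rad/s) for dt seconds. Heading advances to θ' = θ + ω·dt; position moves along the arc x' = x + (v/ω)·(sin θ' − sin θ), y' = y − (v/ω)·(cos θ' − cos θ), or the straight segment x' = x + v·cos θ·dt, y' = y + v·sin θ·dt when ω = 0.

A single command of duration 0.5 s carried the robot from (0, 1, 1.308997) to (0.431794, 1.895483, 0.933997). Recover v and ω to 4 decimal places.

v = 2.0000, ω = -0.7500

Δθ = 0.933997 − 1.308997 = -0.375000
ω = Δθ/dt = -0.375000/0.5 = -0.7500
R = −Δy/(cos θ' − cos θ) = -2.6667
v = R·ω = -2.6667·-0.7500 = 2.0000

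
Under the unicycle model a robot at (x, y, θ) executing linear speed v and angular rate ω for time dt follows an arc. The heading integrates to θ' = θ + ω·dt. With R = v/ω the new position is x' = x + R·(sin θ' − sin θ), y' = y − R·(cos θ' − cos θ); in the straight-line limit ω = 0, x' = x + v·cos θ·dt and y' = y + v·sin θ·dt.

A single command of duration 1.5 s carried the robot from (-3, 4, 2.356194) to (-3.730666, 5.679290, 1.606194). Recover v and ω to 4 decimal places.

Δθ = 1.606194 − 2.356194 = -0.750000
ω = Δθ/dt = -0.750000/1.5 = -0.5000
R = −Δy/(cos θ' − cos θ) = -2.5000
v = R·ω = -2.5000·-0.5000 = 1.2500

v = 1.2500, ω = -0.5000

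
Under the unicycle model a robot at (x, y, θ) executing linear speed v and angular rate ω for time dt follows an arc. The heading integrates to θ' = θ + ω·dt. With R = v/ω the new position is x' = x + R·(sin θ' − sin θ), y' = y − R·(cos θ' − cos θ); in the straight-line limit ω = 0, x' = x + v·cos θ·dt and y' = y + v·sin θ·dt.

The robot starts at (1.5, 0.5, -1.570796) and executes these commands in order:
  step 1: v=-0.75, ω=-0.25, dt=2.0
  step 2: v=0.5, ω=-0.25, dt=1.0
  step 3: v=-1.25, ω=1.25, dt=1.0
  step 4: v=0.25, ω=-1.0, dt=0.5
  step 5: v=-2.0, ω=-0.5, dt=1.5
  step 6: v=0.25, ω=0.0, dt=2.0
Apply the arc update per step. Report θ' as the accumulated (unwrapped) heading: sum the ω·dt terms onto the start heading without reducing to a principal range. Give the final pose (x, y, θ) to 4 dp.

(2.4844, 4.9358, -2.3208)

step 1: θ'=-2.0708 (R=3.0000) → pose (1.8673, 1.9383, -2.0708)
step 2: θ'=-2.3208 (R=-2.0000) → pose (1.5755, 1.5339, -2.3208)
step 3: θ'=-1.0708 (R=-1.0000) → pose (1.7214, 2.6949, -1.0708)
step 4: θ'=-1.5708 (R=-0.2500) → pose (1.7520, 2.5751, -1.5708)
step 5: θ'=-2.3208 (R=4.0000) → pose (2.8252, 5.3016, -2.3208)
step 6: θ'=-2.3208 (straight) → pose (2.4844, 4.9358, -2.3208)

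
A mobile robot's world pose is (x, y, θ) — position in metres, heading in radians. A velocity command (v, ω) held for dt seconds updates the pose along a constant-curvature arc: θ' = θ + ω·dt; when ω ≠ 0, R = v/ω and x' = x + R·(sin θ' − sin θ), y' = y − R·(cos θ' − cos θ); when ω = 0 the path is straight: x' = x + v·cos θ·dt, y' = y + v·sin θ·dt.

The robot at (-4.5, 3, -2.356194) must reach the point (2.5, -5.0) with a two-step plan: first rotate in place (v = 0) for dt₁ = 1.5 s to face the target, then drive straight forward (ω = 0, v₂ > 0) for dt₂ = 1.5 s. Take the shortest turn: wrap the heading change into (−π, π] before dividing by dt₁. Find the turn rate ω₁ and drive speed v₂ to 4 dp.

ω₁ = 1.0028, v₂ = 7.0868

heading to target = atan2(-5−3, 2.5−-4.5) = -0.8520
Δθ = wrap(-0.8520 − -2.3562) = 1.5042; ω₁ = Δθ/dt₁ = 1.0028
distance = √((2.5−-4.5)² + (-5−3)²) = 10.6301; v₂ = distance/dt₂ = 7.0868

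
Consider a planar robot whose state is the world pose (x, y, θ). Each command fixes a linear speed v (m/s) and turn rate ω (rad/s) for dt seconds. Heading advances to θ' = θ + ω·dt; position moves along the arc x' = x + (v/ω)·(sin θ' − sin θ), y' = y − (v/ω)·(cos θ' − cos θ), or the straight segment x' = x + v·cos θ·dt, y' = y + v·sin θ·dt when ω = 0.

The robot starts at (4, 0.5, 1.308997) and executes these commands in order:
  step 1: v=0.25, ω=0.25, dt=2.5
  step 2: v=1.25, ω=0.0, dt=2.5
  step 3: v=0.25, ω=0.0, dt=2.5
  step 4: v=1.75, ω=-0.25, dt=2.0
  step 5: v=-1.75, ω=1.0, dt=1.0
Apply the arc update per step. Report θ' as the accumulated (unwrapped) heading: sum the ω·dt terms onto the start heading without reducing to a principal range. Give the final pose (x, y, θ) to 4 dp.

(2.8415, 6.4924, 2.4340)

step 1: θ'=1.9340 (R=1.0000) → pose (3.9688, 1.1141, 1.9340)
step 2: θ'=1.9340 (straight) → pose (2.8586, 4.0352, 1.9340)
step 3: θ'=1.9340 (straight) → pose (2.6366, 4.6195, 1.9340)
step 4: θ'=1.4340 (R=-7.0000) → pose (2.2453, 8.0609, 1.4340)
step 5: θ'=2.4340 (R=-1.7500) → pose (2.8415, 6.4924, 2.4340)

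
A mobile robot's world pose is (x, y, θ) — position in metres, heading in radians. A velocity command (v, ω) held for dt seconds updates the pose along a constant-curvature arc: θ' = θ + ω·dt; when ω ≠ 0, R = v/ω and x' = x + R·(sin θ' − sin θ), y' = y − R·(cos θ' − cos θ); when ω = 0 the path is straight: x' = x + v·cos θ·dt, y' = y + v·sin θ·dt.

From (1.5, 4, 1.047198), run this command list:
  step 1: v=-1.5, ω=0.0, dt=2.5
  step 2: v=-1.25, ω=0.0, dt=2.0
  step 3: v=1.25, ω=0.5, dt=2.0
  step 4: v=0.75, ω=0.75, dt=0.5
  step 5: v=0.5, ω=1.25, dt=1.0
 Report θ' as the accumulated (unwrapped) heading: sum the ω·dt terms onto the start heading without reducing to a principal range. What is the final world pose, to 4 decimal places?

(-2.2641, 1.3215, 3.6722)

step 1: θ'=1.0472 (straight) → pose (-0.3750, 0.7524, 1.0472)
step 2: θ'=1.0472 (straight) → pose (-1.6250, -1.4127, 1.0472)
step 3: θ'=2.0472 (R=2.5000) → pose (-1.5684, 0.9838, 2.0472)
step 4: θ'=2.4222 (R=1.0000) → pose (-1.7982, 1.2774, 2.4222)
step 5: θ'=3.6722 (R=0.4000) → pose (-2.2641, 1.3215, 3.6722)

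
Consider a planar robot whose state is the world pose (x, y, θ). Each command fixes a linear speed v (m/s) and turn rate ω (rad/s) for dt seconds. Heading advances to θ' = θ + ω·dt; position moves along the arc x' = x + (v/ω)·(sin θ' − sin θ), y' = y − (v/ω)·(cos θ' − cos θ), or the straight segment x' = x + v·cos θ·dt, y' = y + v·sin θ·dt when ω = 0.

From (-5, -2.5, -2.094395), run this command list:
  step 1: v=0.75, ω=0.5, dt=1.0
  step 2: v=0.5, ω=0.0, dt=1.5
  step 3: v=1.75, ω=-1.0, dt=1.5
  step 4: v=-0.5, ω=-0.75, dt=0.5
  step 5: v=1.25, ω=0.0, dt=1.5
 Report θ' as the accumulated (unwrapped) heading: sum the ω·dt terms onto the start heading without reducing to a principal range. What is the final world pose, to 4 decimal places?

(-8.4143, -5.1022, -3.4694)

step 1: θ'=-1.5944 (R=1.5000) → pose (-5.2005, -3.2146, -1.5944)
step 2: θ'=-1.5944 (straight) → pose (-5.2182, -3.9644, -1.5944)
step 3: θ'=-3.0944 (R=-1.7500) → pose (-6.8852, -5.6712, -3.0944)
step 4: θ'=-3.4694 (R=0.6667) → pose (-6.6391, -5.7059, -3.4694)
step 5: θ'=-3.4694 (straight) → pose (-8.4143, -5.1022, -3.4694)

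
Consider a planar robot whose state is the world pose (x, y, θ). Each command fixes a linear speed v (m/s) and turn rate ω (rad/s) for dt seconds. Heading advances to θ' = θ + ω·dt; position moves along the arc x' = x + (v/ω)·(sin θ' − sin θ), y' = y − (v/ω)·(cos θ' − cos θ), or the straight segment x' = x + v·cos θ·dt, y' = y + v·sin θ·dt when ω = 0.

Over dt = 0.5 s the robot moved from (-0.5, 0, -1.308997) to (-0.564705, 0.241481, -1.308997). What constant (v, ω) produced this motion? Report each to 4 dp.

v = -0.5000, ω = 0.0000

Δθ = -1.308997 − -1.308997 = 0.000000
ω = Δθ/dt = 0.000000/0.5 = 0.0000
ω = 0 → v = (Δx·cos θ + Δy·sin θ)/dt = -0.5000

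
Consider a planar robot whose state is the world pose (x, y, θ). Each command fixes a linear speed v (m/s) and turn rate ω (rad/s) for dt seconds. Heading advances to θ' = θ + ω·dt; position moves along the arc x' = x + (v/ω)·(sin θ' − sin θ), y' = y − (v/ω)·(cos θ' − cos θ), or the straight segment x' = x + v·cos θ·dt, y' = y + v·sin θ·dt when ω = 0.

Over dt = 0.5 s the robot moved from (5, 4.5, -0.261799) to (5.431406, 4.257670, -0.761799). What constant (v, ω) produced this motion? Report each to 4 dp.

Δθ = -0.761799 − -0.261799 = -0.500000
ω = Δθ/dt = -0.500000/0.5 = -1.0000
R = Δx/(sin θ' − sin θ) = -1.0000
v = R·ω = -1.0000·-1.0000 = 1.0000

v = 1.0000, ω = -1.0000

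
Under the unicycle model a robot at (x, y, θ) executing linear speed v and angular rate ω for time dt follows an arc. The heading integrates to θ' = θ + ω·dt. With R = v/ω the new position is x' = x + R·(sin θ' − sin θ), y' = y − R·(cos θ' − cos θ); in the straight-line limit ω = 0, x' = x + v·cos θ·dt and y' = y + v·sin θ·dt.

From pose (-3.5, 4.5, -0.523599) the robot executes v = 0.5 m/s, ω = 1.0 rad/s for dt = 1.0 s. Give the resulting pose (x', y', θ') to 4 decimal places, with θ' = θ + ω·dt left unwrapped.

θ' = -0.5236 + 1.0·1.0 = 0.4764
R = v/ω = 0.5/1.0 = 0.5000
x' = -3.5 + 0.5000·(sin 0.4764 − sin -0.5236) = -3.0207
y' = 4.5 − 0.5000·(cos 0.4764 − cos -0.5236) = 4.4887

(-3.0207, 4.4887, 0.4764)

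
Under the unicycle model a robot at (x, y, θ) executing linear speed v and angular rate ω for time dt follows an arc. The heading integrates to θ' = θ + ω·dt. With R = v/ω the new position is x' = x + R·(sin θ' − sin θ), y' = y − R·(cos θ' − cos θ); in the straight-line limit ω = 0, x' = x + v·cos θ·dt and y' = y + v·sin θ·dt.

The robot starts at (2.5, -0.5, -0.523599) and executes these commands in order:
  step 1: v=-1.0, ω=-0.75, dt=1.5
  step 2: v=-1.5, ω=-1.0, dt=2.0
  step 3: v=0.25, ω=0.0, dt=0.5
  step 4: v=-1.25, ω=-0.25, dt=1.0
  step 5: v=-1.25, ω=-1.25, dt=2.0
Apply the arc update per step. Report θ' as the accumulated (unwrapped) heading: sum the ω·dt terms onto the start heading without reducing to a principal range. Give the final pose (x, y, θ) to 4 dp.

(4.1559, -0.4430, -6.3986)

step 1: θ'=-1.6486 (R=1.3333) → pose (1.8374, 0.7583, -1.6486)
step 2: θ'=-3.6486 (R=1.5000) → pose (4.0612, 1.9530, -3.6486)
step 3: θ'=-3.6486 (straight) → pose (3.9519, 2.0137, -3.6486)
step 4: θ'=-3.8986 (R=5.0000) → pose (4.9578, 1.2772, -3.8986)
step 5: θ'=-6.3986 (R=1.0000) → pose (4.1559, -0.4430, -6.3986)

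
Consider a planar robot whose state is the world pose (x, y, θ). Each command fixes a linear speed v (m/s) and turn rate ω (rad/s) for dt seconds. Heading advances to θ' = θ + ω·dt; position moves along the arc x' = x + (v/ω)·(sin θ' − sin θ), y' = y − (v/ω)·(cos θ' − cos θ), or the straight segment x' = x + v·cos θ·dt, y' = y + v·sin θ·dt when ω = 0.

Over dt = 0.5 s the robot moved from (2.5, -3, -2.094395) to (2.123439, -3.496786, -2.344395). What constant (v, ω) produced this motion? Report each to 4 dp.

v = 1.2500, ω = -0.5000

Δθ = -2.344395 − -2.094395 = -0.250000
ω = Δθ/dt = -0.250000/0.5 = -0.5000
R = −Δy/(cos θ' − cos θ) = -2.5000
v = R·ω = -2.5000·-0.5000 = 1.2500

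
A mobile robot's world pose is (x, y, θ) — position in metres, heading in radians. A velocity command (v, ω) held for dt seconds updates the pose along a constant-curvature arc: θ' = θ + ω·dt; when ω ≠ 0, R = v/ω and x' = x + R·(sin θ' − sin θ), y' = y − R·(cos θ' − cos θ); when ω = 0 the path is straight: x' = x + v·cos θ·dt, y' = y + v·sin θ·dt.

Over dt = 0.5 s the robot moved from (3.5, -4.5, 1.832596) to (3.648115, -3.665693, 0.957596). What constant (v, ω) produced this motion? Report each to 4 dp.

Δθ = 0.957596 − 1.832596 = -0.875000
ω = Δθ/dt = -0.875000/0.5 = -1.7500
R = −Δy/(cos θ' − cos θ) = -1.0000
v = R·ω = -1.0000·-1.7500 = 1.7500

v = 1.7500, ω = -1.7500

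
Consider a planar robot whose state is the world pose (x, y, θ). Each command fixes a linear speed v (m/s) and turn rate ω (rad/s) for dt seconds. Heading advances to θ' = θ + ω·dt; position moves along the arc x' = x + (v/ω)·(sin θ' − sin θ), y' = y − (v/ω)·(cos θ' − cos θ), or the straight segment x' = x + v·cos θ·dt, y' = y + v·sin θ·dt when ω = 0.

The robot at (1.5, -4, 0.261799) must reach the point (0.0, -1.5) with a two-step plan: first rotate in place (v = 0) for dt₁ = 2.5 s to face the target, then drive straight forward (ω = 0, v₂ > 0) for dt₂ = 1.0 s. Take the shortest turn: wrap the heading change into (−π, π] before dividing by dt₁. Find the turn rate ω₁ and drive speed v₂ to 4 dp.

heading to target = atan2(-1.5−-4, 0−1.5) = 2.1112
Δθ = wrap(2.1112 − 0.2618) = 1.8494; ω₁ = Δθ/dt₁ = 0.7398
distance = √((0−1.5)² + (-1.5−-4)²) = 2.9155; v₂ = distance/dt₂ = 2.9155

ω₁ = 0.7398, v₂ = 2.9155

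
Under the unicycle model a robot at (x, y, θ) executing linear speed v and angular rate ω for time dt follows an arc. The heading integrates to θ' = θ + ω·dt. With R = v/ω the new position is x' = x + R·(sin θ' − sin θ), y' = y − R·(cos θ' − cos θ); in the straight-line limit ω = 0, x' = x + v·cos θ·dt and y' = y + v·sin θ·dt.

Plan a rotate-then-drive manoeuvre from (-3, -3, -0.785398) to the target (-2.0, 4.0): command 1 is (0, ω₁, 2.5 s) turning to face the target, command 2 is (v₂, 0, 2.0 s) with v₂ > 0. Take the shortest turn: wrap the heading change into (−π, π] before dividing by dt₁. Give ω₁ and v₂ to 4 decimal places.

ω₁ = 0.8857, v₂ = 3.5355

heading to target = atan2(4−-3, -2−-3) = 1.4289
Δθ = wrap(1.4289 − -0.7854) = 2.2143; ω₁ = Δθ/dt₁ = 0.8857
distance = √((-2−-3)² + (4−-3)²) = 7.0711; v₂ = distance/dt₂ = 3.5355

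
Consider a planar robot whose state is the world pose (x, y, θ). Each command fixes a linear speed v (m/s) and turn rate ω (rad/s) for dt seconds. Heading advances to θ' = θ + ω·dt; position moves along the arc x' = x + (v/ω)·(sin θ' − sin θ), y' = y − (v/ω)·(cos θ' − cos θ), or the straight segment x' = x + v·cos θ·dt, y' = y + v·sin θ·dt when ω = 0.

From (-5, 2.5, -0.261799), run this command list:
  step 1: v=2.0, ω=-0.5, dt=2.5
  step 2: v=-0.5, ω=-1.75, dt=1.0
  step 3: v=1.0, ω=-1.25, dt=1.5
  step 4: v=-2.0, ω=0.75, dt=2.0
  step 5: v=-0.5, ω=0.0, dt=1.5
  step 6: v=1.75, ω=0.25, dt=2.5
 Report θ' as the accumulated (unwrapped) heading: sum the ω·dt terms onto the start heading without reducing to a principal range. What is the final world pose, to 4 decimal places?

step 1: θ'=-1.5118 (R=-4.0000) → pose (-2.0422, -1.1279, -1.5118)
step 2: θ'=-3.2618 (R=0.2857) → pose (-1.7228, -0.8274, -3.2618)
step 3: θ'=-5.1368 (R=-0.8000) → pose (-2.3558, 0.2963, -5.1368)
step 4: θ'=-3.6368 (R=-2.6667) → pose (-1.1930, -3.1481, -3.6368)
step 5: θ'=-3.6368 (straight) → pose (-0.5331, -3.5045, -3.6368)
step 6: θ'=-3.0118 (R=7.0000) → pose (-4.7656, -2.7225, -3.0118)

(-4.7656, -2.7225, -3.0118)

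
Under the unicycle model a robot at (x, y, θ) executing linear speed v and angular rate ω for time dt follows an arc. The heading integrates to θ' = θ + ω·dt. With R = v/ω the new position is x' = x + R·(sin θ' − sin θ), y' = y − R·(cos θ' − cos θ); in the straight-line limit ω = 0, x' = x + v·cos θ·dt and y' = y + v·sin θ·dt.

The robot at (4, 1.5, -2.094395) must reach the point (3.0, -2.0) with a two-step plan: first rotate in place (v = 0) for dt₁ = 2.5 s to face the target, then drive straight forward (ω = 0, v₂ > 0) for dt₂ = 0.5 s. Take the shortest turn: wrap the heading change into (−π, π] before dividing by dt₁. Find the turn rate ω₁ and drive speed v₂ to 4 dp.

heading to target = atan2(-2−1.5, 3−4) = -1.8491
Δθ = wrap(-1.8491 − -2.0944) = 0.2453; ω₁ = Δθ/dt₁ = 0.0981
distance = √((3−4)² + (-2−1.5)²) = 3.6401; v₂ = distance/dt₂ = 7.2801

ω₁ = 0.0981, v₂ = 7.2801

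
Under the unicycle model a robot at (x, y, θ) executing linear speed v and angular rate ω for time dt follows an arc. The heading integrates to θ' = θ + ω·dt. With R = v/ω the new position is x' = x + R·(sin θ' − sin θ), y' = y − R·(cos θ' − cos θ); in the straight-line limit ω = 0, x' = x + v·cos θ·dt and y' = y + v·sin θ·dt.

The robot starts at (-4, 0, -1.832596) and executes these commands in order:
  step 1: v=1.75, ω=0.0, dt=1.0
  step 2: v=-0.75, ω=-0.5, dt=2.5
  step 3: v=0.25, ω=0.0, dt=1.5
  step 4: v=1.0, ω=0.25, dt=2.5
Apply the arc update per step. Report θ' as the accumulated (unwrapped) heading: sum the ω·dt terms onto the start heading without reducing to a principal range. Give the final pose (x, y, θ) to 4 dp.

(-5.7586, -1.4961, -2.4576)

step 1: θ'=-1.8326 (straight) → pose (-4.4529, -1.6904, -1.8326)
step 2: θ'=-3.0826 (R=1.5000) → pose (-3.0925, -0.5812, -3.0826)
step 3: θ'=-3.0826 (straight) → pose (-3.4668, -0.6033, -3.0826)
step 4: θ'=-2.4576 (R=4.0000) → pose (-5.7586, -1.4961, -2.4576)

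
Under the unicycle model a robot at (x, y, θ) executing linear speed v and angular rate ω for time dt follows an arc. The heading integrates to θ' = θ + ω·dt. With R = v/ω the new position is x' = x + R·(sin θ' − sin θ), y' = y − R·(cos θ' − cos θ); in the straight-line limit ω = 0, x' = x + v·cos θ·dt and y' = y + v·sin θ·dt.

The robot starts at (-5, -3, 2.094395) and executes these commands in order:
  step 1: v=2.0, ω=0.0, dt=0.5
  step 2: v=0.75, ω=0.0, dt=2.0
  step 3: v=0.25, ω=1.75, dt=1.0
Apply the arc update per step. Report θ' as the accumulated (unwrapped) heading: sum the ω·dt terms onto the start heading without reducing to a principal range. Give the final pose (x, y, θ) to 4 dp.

step 1: θ'=2.0944 (straight) → pose (-5.5000, -2.1340, 2.0944)
step 2: θ'=2.0944 (straight) → pose (-6.2500, -0.8349, 2.0944)
step 3: θ'=3.8444 (R=0.1429) → pose (-6.4661, -0.7974, 3.8444)

(-6.4661, -0.7974, 3.8444)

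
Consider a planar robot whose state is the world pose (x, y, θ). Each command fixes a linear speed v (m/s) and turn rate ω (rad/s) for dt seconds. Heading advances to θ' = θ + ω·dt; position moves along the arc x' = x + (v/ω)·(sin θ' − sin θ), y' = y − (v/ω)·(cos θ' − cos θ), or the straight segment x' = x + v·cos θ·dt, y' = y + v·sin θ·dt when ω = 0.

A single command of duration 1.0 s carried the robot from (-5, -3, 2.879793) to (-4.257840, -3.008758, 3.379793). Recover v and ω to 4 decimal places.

Δθ = 3.379793 − 2.879793 = 0.500000
ω = Δθ/dt = 0.500000/1.0 = 0.5000
R = Δx/(sin θ' − sin θ) = -1.5000
v = R·ω = -1.5000·0.5000 = -0.7500

v = -0.7500, ω = 0.5000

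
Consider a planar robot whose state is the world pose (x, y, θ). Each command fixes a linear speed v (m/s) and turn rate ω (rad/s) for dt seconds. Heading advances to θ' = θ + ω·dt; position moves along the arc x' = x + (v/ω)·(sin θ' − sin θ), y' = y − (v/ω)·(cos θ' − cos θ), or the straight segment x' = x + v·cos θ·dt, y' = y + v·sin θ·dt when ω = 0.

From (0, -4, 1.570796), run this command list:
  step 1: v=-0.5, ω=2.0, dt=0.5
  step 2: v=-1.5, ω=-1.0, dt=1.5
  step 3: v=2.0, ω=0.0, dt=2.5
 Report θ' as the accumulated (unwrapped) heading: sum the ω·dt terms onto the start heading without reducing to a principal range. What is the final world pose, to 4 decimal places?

step 1: θ'=2.5708 (R=-0.2500) → pose (0.1149, -4.2104, 2.5708)
step 2: θ'=1.0708 (R=1.5000) → pose (0.6208, -6.1917, 1.0708)
step 3: θ'=1.0708 (straight) → pose (3.0180, -1.8038, 1.0708)

(3.0180, -1.8038, 1.0708)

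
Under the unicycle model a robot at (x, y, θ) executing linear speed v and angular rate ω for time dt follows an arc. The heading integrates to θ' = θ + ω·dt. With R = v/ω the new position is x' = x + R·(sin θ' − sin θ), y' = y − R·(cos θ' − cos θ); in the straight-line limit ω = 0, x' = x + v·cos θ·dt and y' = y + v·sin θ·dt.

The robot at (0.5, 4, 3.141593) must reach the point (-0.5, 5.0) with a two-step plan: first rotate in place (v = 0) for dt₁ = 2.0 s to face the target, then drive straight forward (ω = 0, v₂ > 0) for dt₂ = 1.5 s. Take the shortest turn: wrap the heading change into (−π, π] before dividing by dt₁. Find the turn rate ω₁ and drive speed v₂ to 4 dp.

ω₁ = -0.3927, v₂ = 0.9428

heading to target = atan2(5−4, -0.5−0.5) = 2.3562
Δθ = wrap(2.3562 − 3.1416) = -0.7854; ω₁ = Δθ/dt₁ = -0.3927
distance = √((-0.5−0.5)² + (5−4)²) = 1.4142; v₂ = distance/dt₂ = 0.9428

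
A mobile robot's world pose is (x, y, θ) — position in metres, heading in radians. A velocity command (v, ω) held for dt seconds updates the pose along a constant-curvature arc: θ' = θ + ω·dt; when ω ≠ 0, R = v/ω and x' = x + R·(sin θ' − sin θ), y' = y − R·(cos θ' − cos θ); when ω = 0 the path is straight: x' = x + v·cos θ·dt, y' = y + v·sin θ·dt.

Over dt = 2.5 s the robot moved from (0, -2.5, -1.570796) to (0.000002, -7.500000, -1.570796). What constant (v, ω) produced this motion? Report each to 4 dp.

v = 2.0000, ω = 0.0000

Δθ = -1.570796 − -1.570796 = 0.000000
ω = Δθ/dt = 0.000000/2.5 = 0.0000
ω = 0 → v = (Δx·cos θ + Δy·sin θ)/dt = 2.0000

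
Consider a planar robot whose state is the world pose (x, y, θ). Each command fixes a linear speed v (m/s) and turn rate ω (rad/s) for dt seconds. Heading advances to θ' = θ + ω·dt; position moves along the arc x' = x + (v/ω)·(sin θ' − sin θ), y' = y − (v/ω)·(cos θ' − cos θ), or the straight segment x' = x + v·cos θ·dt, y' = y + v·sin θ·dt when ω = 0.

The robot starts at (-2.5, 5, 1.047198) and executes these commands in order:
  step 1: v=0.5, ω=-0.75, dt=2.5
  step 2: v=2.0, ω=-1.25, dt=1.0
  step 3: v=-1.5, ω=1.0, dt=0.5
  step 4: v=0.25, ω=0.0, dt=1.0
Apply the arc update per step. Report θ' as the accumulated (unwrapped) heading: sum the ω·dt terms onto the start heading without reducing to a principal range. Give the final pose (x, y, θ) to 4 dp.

step 1: θ'=-0.8278 (R=-0.6667) → pose (-1.4317, 5.1177, -0.8278)
step 2: θ'=-2.0778 (R=-1.6000) → pose (-1.2113, 3.2584, -2.0778)
step 3: θ'=-1.5778 (R=-1.5000) → pose (-1.0226, 3.9762, -1.5778)
step 4: θ'=-1.5778 (straight) → pose (-1.0244, 3.7262, -1.5778)

(-1.0244, 3.7262, -1.5778)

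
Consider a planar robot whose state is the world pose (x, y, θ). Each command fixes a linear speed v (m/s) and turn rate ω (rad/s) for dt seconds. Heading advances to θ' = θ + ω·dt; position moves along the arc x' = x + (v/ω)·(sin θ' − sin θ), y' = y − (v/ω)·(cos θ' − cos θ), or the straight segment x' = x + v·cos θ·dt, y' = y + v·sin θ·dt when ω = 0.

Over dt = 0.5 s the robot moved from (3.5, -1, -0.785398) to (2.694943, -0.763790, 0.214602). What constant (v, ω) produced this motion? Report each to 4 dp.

Δθ = 0.214602 − -0.785398 = 1.000000
ω = Δθ/dt = 1.000000/0.5 = 2.0000
R = Δx/(sin θ' − sin θ) = -0.8750
v = R·ω = -0.8750·2.0000 = -1.7500

v = -1.7500, ω = 2.0000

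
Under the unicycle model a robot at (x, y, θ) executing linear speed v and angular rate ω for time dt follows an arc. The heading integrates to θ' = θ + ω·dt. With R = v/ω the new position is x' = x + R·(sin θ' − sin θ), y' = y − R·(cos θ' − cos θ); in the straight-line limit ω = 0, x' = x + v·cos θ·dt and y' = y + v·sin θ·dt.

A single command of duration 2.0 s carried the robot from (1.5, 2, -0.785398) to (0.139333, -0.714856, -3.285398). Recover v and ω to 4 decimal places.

v = 2.0000, ω = -1.2500

Δθ = -3.285398 − -0.785398 = -2.500000
ω = Δθ/dt = -2.500000/2.0 = -1.2500
R = −Δy/(cos θ' − cos θ) = -1.6000
v = R·ω = -1.6000·-1.2500 = 2.0000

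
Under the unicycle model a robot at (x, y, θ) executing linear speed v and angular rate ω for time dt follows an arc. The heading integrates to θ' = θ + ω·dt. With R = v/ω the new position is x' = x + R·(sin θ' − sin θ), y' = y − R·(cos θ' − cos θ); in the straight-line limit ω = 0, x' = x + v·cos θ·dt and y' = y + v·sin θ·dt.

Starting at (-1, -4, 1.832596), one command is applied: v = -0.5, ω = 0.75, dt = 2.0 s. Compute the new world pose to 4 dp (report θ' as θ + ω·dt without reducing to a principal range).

θ' = 1.8326 + 0.75·2.0 = 3.3326
R = v/ω = -0.5/0.75 = -0.6667
x' = -1 + -0.6667·(sin 3.3326 − sin 1.8326) = -0.2295
y' = -4 − -0.6667·(cos 3.3326 − cos 1.8326) = -4.4820

(-0.2295, -4.4820, 3.3326)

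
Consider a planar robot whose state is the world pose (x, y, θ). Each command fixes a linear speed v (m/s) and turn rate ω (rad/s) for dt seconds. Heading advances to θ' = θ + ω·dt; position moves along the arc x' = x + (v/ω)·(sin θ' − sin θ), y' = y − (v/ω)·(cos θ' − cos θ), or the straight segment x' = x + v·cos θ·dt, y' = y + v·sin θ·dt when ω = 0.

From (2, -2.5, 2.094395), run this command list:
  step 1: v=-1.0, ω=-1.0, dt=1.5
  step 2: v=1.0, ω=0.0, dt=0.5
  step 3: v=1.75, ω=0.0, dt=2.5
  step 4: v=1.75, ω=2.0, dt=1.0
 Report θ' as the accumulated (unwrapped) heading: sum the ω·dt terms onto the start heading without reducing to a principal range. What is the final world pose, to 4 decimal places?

(5.6981, 0.3737, 2.5944)

step 1: θ'=0.5944 (R=1.0000) → pose (1.6940, -3.8285, 0.5944)
step 2: θ'=0.5944 (straight) → pose (2.1082, -3.5485, 0.5944)
step 3: θ'=0.5944 (straight) → pose (5.7329, -1.0985, 0.5944)
step 4: θ'=2.5944 (R=0.8750) → pose (5.6981, 0.3737, 2.5944)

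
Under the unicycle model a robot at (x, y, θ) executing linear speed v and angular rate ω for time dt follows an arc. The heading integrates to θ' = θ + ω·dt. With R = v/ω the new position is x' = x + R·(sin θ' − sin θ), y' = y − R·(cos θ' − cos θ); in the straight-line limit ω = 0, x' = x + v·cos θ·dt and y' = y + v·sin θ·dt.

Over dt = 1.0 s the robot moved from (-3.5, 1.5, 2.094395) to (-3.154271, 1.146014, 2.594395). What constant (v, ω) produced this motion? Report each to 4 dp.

v = -0.5000, ω = 0.5000

Δθ = 2.594395 − 2.094395 = 0.500000
ω = Δθ/dt = 0.500000/1.0 = 0.5000
R = −Δy/(cos θ' − cos θ) = -1.0000
v = R·ω = -1.0000·0.5000 = -0.5000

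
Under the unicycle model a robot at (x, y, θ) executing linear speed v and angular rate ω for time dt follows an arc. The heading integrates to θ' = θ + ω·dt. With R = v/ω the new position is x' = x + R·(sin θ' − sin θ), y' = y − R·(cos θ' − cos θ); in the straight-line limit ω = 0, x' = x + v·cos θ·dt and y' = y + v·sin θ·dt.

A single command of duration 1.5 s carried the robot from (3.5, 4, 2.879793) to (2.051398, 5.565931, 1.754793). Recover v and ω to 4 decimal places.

Δθ = 1.754793 − 2.879793 = -1.125000
ω = Δθ/dt = -1.125000/1.5 = -0.7500
R = −Δy/(cos θ' − cos θ) = -2.0000
v = R·ω = -2.0000·-0.7500 = 1.5000

v = 1.5000, ω = -0.7500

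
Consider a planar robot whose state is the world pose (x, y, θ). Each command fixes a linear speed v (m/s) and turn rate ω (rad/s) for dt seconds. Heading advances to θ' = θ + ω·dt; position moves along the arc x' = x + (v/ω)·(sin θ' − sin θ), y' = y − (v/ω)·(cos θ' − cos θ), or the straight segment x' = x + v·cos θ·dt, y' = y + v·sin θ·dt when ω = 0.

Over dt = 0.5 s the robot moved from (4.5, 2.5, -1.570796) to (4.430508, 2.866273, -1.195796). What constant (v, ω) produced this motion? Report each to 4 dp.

Δθ = -1.195796 − -1.570796 = 0.375000
ω = Δθ/dt = 0.375000/0.5 = 0.7500
R = −Δy/(cos θ' − cos θ) = -1.0000
v = R·ω = -1.0000·0.7500 = -0.7500

v = -0.7500, ω = 0.7500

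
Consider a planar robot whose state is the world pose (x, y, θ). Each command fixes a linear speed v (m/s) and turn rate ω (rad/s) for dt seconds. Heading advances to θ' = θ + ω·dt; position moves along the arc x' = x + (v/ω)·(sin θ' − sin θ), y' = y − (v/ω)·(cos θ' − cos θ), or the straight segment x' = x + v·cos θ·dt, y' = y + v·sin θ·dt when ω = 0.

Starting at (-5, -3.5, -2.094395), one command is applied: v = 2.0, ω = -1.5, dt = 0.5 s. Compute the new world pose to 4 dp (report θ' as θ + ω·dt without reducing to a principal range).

(-5.7642, -4.1082, -2.8444)

θ' = -2.0944 + -1.5·0.5 = -2.8444
R = v/ω = 2.0/-1.5 = -1.3333
x' = -5 + -1.3333·(sin -2.8444 − sin -2.0944) = -5.7642
y' = -3.5 − -1.3333·(cos -2.8444 − cos -2.0944) = -4.1082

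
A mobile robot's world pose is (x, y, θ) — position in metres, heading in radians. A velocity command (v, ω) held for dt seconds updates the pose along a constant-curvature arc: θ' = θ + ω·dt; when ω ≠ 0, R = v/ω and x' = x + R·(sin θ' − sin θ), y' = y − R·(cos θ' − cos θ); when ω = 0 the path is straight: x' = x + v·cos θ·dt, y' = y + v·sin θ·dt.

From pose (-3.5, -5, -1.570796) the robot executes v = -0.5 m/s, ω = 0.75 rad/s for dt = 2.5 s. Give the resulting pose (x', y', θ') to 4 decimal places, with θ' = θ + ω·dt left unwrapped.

θ' = -1.5708 + 0.75·2.5 = 0.3042
R = v/ω = -0.5/0.75 = -0.6667
x' = -3.5 + -0.6667·(sin 0.3042 − sin -1.5708) = -4.3664
y' = -5 − -0.6667·(cos 0.3042 − cos -1.5708) = -4.3639

(-4.3664, -4.3639, 0.3042)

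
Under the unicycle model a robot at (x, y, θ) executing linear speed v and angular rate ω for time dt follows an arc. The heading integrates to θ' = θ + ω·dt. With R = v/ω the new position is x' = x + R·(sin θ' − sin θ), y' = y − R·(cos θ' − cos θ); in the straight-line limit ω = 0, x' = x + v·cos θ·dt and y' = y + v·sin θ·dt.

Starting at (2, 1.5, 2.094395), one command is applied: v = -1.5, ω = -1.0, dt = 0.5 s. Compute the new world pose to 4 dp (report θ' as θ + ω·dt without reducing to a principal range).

θ' = 2.0944 + -1.0·0.5 = 1.5944
R = v/ω = -1.5/-1.0 = 1.5000
x' = 2 + 1.5000·(sin 1.5944 − sin 2.0944) = 2.2005
y' = 1.5 − 1.5000·(cos 1.5944 − cos 2.0944) = 0.7854

(2.2005, 0.7854, 1.5944)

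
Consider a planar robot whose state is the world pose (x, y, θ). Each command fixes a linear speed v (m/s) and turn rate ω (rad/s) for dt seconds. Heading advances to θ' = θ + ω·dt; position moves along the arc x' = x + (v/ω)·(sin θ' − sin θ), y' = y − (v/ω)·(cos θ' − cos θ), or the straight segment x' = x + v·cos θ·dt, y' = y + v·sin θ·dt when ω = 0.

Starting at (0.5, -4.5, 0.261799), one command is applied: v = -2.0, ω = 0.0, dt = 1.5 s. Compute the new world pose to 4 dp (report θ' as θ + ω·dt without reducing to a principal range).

θ' = 0.2618 + 0.0·1.5 = 0.2618
ω = 0 → straight: x' = 0.5 + -2.0·cos(0.2618)·1.5 = -2.3978
y' = -4.5 + -2.0·sin(0.2618)·1.5 = -5.2765

(-2.3978, -5.2765, 0.2618)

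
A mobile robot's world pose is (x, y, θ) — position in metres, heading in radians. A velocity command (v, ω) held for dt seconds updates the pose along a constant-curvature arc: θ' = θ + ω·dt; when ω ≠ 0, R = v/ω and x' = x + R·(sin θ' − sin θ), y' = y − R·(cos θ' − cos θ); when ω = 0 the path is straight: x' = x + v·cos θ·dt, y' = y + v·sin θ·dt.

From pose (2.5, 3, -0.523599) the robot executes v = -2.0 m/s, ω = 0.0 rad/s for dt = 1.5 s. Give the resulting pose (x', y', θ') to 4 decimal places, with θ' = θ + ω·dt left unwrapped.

(-0.0981, 4.5000, -0.5236)

θ' = -0.5236 + 0.0·1.5 = -0.5236
ω = 0 → straight: x' = 2.5 + -2.0·cos(-0.5236)·1.5 = -0.0981
y' = 3 + -2.0·sin(-0.5236)·1.5 = 4.5000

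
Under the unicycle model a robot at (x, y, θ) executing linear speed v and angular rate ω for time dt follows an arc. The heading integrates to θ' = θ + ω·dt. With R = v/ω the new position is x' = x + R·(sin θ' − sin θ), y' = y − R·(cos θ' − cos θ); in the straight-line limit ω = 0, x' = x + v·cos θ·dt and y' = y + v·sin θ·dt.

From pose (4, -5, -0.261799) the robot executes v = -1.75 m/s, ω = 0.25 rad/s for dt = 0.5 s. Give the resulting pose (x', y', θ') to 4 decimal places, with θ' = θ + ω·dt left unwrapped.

θ' = -0.2618 + 0.25·0.5 = -0.1368
R = v/ω = -1.75/0.25 = -7.0000
x' = 4 + -7.0000·(sin -0.1368 − sin -0.2618) = 3.1429
y' = -5 − -7.0000·(cos -0.1368 − cos -0.2618) = -4.8269

(3.1429, -4.8269, -0.1368)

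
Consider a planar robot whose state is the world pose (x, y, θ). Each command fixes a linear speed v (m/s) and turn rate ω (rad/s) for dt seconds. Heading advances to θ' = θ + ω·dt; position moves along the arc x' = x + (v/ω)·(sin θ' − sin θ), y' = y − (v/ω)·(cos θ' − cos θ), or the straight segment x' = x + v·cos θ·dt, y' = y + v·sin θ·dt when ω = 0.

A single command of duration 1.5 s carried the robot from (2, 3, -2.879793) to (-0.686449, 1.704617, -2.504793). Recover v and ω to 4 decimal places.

v = 2.0000, ω = 0.2500

Δθ = -2.504793 − -2.879793 = 0.375000
ω = Δθ/dt = 0.375000/1.5 = 0.2500
R = Δx/(sin θ' − sin θ) = 8.0000
v = R·ω = 8.0000·0.2500 = 2.0000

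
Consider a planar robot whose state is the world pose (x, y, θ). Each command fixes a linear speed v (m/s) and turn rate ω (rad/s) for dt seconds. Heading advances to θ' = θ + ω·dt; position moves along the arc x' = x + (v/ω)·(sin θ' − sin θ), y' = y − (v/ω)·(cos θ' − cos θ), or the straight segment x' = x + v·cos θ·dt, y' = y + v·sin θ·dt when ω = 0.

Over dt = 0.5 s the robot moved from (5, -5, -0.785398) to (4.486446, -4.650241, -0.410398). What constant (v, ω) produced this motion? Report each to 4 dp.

Δθ = -0.410398 − -0.785398 = 0.375000
ω = Δθ/dt = 0.375000/0.5 = 0.7500
R = Δx/(sin θ' − sin θ) = -1.6667
v = R·ω = -1.6667·0.7500 = -1.2500

v = -1.2500, ω = 0.7500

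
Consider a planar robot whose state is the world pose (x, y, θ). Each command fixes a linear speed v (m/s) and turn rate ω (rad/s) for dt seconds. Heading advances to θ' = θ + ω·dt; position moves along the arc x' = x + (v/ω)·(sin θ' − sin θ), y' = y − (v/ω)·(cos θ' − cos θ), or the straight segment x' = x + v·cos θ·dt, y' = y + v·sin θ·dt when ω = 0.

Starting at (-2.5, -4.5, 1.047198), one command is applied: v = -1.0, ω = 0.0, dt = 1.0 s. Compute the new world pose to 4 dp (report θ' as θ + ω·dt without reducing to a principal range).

(-3.0000, -5.3660, 1.0472)

θ' = 1.0472 + 0.0·1.0 = 1.0472
ω = 0 → straight: x' = -2.5 + -1.0·cos(1.0472)·1.0 = -3.0000
y' = -4.5 + -1.0·sin(1.0472)·1.0 = -5.3660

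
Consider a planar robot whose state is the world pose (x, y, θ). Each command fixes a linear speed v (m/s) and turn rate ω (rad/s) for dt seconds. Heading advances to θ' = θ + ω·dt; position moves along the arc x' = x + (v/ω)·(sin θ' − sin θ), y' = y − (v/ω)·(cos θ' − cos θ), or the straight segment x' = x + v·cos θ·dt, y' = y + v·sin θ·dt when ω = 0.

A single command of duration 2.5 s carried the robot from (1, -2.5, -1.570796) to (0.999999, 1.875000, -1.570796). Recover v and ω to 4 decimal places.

v = -1.7500, ω = 0.0000

Δθ = -1.570796 − -1.570796 = 0.000000
ω = Δθ/dt = 0.000000/2.5 = 0.0000
ω = 0 → v = (Δx·cos θ + Δy·sin θ)/dt = -1.7500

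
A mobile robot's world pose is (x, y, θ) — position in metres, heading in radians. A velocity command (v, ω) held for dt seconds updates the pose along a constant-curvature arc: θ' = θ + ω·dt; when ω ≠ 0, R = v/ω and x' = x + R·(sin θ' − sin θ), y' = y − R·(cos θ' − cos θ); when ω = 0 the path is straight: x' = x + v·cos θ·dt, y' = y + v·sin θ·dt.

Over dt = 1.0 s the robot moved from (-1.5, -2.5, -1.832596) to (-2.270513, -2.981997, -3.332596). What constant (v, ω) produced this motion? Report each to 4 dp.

Δθ = -3.332596 − -1.832596 = -1.500000
ω = Δθ/dt = -1.500000/1.0 = -1.5000
R = Δx/(sin θ' − sin θ) = -0.6667
v = R·ω = -0.6667·-1.5000 = 1.0000

v = 1.0000, ω = -1.5000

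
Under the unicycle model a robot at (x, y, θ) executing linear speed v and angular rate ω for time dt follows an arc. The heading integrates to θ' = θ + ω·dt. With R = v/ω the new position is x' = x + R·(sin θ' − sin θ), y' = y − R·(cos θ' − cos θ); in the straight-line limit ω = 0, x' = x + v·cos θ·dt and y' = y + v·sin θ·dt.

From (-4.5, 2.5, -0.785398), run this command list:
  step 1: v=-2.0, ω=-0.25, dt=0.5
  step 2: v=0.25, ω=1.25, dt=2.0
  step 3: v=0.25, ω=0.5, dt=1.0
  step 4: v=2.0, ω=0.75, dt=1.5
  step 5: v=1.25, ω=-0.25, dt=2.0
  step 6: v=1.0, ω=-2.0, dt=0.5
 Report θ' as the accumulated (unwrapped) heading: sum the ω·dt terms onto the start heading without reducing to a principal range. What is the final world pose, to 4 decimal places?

step 1: θ'=-0.9104 (R=8.0000) → pose (-5.1611, 3.2494, -0.9104)
step 2: θ'=1.5896 (R=0.2000) → pose (-4.8032, 3.3759, 1.5896)
step 3: θ'=2.0896 (R=0.5000) → pose (-4.8689, 3.6144, 2.0896)
step 4: θ'=3.2146 (R=2.6667) → pose (-7.3792, 4.9517, 3.2146)
step 5: θ'=2.7146 (R=-5.0000) → pose (-9.8146, 5.3873, 2.7146)
step 6: θ'=1.7146 (R=-0.5000) → pose (-10.1024, 5.7707, 1.7146)

(-10.1024, 5.7707, 1.7146)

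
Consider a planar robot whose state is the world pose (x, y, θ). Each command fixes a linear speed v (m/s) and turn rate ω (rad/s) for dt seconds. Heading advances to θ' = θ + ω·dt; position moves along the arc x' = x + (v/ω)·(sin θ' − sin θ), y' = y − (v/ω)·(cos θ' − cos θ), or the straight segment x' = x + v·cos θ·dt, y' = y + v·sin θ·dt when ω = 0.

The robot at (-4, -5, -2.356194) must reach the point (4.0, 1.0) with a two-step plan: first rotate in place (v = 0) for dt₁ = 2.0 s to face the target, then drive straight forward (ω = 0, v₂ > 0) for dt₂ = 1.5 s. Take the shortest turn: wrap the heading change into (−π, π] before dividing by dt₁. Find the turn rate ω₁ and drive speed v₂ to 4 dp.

ω₁ = 1.4998, v₂ = 6.6667

heading to target = atan2(1−-5, 4−-4) = 0.6435
Δθ = wrap(0.6435 − -2.3562) = 2.9997; ω₁ = Δθ/dt₁ = 1.4998
distance = √((4−-4)² + (1−-5)²) = 10.0000; v₂ = distance/dt₂ = 6.6667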